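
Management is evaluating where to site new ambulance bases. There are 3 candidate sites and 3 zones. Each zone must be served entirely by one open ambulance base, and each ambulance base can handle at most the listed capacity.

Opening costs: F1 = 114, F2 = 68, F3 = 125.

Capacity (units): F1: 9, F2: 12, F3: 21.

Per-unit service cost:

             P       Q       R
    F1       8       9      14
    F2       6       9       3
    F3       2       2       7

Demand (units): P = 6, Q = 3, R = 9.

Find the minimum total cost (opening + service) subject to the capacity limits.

Open {F3}: P→F3 2·6=12, Q→F3 2·3=6, R→F3 7·9=63.
Loads: F3 carries 18/21. Service 81; fixed 125; total 206.
Next best feasible plan costs 238.

Minimum total cost: 206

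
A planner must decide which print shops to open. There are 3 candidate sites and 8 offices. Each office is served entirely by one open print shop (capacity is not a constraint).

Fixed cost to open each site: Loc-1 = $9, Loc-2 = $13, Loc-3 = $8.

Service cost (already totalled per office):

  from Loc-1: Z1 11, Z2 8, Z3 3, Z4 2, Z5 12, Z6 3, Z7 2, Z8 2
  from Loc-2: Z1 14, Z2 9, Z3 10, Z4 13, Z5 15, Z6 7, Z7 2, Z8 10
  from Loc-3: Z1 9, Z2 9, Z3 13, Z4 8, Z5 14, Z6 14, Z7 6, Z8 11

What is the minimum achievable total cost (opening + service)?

Minimum total cost: 52

For any fixed open set, each office goes to its cheapest open site; total = fixed + service.
{Loc-1}: Z1→Loc-1 11, Z2→Loc-1 8, Z3→Loc-1 3, Z4→Loc-1 2, Z5→Loc-1 12, Z6→Loc-1 3, Z7→Loc-1 2, Z8→Loc-1 2. Service 43; fixed 9; total 52.
{Loc-1, Loc-3}: service 41 + fixed 17 = 58
{Loc-1, Loc-2}: service 43 + fixed 22 = 65
{Loc-1, Loc-2, Loc-3}: Z1→Loc-3 9, Z2→Loc-1 8, Z3→Loc-1 3, Z4→Loc-1 2, Z5→Loc-1 12, Z6→Loc-1 3, Z7→Loc-1 2, Z8→Loc-1 2. Service 41; fixed 30; total 71.
No other subset beats 52.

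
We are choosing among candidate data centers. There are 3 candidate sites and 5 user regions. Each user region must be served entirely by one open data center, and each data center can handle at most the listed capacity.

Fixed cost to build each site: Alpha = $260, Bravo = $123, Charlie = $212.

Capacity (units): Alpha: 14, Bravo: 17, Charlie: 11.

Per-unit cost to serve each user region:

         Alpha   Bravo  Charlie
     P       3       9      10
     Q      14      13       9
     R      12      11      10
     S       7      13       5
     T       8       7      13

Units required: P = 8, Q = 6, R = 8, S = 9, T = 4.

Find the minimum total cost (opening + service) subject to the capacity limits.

Minimum total cost: 862

Open {Alpha, Bravo, Charlie}: P→Alpha 3·8=24, Q→Bravo 13·6=78, R→Bravo 11·8=88, S→Charlie 5·9=45, T→Alpha 8·4=32.
Loads: Alpha carries 12/14, Bravo carries 14/17, Charlie carries 9/11. Service 267; fixed 595; total 862.
Next best feasible plan costs 864.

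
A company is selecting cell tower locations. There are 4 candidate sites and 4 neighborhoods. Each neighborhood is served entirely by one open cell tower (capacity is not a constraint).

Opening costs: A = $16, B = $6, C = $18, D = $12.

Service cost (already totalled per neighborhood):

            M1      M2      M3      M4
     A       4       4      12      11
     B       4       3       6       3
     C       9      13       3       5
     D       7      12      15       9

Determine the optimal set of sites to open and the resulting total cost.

Open B only; minimum total cost 22.

For any fixed open set, each neighborhood goes to its cheapest open site; total = fixed + service.
{B}: M1→B 4, M2→B 3, M3→B 6, M4→B 3. Service 16; fixed 6; total 22.
{B, D}: service 16 + fixed 18 = 34
{B, C}: M1→B 4, M2→B 3, M3→C 3, M4→B 3. Service 13; fixed 24; total 37.
{A, B, C, D}: M1→A 4, M2→B 3, M3→C 3, M4→B 3. Service 13; fixed 52; total 65.
No other subset beats 22.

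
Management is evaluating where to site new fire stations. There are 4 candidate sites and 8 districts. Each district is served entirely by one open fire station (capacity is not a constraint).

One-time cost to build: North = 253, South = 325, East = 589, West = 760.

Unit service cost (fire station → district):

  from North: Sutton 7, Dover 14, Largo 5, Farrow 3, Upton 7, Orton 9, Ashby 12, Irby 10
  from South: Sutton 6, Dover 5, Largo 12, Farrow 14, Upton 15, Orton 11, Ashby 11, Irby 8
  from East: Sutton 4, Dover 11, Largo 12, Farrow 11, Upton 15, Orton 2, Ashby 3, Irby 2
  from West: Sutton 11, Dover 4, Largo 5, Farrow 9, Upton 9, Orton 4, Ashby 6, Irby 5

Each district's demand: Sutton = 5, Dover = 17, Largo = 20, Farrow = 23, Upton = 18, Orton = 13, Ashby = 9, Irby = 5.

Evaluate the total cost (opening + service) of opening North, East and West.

Each district is assigned to its cheapest site among the open ones.
{North, East, West}: Sutton→East 4·5=20, Dover→West 4·17=68, Largo→North 5·20=100, Farrow→North 3·23=69, Upton→North 7·18=126, Orton→East 2·13=26, Ashby→East 3·9=27, Irby→East 2·5=10. Service 446; fixed 1602; total 2048.

Total cost: 2048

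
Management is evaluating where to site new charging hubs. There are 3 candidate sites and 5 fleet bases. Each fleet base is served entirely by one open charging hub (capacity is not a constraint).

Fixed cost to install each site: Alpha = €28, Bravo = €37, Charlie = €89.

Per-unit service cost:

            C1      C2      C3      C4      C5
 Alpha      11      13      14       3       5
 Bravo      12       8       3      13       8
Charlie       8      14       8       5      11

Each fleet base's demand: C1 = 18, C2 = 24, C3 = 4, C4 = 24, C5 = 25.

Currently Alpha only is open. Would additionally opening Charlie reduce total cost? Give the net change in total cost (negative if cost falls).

Current service cost with {Alpha}: 763.
Adding Charlie: each fleet base re-picks its cheapest; new service cost 685, saving 78.
Extra fixed cost: 89. Net change = 89 − 78 = 11.
(Totals: 791 → 802.)

No — net change +11 (cost rises by 11).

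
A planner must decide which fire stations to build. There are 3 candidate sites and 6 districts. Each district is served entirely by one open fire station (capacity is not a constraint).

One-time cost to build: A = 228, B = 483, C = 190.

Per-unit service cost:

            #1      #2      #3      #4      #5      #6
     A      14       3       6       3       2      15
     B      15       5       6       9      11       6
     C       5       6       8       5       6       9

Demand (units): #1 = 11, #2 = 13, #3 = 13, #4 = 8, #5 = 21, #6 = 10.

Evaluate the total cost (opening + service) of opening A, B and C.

Each district is assigned to its cheapest site among the open ones.
{A, B, C}: #1→C 5·11=55, #2→A 3·13=39, #3→A 6·13=78, #4→A 3·8=24, #5→A 2·21=42, #6→B 6·10=60. Service 298; fixed 901; total 1199.

Total cost: 1199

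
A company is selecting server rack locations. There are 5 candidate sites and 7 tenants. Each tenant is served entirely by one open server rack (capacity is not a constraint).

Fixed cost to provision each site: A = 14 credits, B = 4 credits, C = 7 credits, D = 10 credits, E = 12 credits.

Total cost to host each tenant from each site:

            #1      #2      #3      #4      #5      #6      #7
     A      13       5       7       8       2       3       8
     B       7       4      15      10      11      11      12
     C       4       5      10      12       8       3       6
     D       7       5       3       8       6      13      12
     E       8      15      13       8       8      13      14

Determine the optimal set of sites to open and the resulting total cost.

For any fixed open set, each tenant goes to its cheapest open site; total = fixed + service.
{C, D}: #1→C 4, #2→C 5, #3→D 3, #4→D 8, #5→D 6, #6→C 3, #7→C 6. Service 35; fixed 17; total 52.
{B, C, D}: service 34 + fixed 21 = 55
{C}: service 48 + fixed 7 = 55
{A, B, C, D, E}: #1→C 4, #2→B 4, #3→D 3, #4→A 8, #5→A 2, #6→A 3, #7→C 6. Service 30; fixed 47; total 77.
No other subset beats 52.

Open C and D; minimum total cost 52.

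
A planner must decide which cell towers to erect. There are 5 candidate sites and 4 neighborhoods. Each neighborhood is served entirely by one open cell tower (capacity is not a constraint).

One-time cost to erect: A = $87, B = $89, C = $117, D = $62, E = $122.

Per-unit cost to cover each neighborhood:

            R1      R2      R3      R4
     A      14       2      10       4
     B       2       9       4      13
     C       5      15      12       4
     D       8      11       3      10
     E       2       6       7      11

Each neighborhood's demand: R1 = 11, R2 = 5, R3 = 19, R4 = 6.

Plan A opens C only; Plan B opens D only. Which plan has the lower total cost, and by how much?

Plan A: {C}: R1→C 5·11=55, R2→C 15·5=75, R3→C 12·19=228, R4→C 4·6=24. Service 382; fixed 117; total 499.
Plan B: {D}: R1→D 8·11=88, R2→D 11·5=55, R3→D 3·19=57, R4→D 10·6=60. Service 260; fixed 62; total 322.
Difference: |499 − 322| = 177.

Plan B is cheaper by 177.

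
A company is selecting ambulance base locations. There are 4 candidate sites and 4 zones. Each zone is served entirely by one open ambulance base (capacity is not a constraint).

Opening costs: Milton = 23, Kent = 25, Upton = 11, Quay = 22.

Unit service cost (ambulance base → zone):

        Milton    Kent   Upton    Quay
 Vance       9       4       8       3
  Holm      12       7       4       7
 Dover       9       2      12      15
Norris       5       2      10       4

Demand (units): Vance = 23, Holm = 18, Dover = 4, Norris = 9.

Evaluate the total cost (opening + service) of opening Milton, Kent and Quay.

Total cost: 291

Each zone is assigned to its cheapest site among the open ones.
{Milton, Kent, Quay}: Vance→Quay 3·23=69, Holm→Kent 7·18=126, Dover→Kent 2·4=8, Norris→Kent 2·9=18. Service 221; fixed 70; total 291.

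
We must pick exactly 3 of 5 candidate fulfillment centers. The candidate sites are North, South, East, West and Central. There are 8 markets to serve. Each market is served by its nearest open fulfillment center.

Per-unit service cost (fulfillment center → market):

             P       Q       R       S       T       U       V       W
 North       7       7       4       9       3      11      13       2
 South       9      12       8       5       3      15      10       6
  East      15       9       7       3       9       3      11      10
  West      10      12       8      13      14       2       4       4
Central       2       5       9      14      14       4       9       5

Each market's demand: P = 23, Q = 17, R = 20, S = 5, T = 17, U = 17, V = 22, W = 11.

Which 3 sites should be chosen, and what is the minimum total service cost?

Choose North, West and Central; total service cost 451.

With exactly 3 open, each market uses its cheapest among the chosen.
{North, West, Central}: P→Central 2·23=46, Q→Central 5·17=85, R→North 4·20=80, S→North 9·5=45, T→North 3·17=51, U→West 2·17=34, V→West 4·22=88, W→North 2·11=22. Service cost 451.
{South, West, Central}: service cost 533
{North, East, Central}: service cost 548
Among all 10 size-3 choices, {North, West, Central} is lowest.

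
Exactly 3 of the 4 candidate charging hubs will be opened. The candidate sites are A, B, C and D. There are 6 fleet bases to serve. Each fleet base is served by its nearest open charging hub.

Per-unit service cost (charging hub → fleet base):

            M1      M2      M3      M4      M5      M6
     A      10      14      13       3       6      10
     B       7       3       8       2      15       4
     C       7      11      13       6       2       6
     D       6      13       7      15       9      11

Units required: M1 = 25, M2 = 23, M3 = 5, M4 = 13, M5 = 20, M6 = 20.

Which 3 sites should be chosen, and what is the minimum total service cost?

Choose B, C and D; total service cost 400.

With exactly 3 open, each fleet base uses its cheapest among the chosen.
{B, C, D}: M1→D 6·25=150, M2→B 3·23=69, M3→D 7·5=35, M4→B 2·13=26, M5→C 2·20=40, M6→B 4·20=80. Service cost 400.
{A, B, C}: service cost 430
{A, B, D}: service cost 480
Among all 4 size-3 choices, {B, C, D} is lowest.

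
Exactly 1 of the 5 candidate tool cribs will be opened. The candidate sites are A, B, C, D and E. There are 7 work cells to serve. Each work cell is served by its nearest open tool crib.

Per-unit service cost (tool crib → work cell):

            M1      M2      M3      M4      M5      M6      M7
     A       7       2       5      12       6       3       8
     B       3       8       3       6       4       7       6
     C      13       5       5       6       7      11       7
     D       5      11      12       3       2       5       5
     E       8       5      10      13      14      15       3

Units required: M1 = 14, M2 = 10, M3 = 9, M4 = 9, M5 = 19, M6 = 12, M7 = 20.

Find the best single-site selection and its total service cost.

Choose B only; total service cost 483.

With exactly 1 open, each work cell uses its cheapest among the chosen.
{B}: M1→B 3·14=42, M2→B 8·10=80, M3→B 3·9=27, M4→B 6·9=54, M5→B 4·19=76, M6→B 7·12=84, M7→B 6·20=120. Service cost 483.
{D}: service cost 513
{A}: service cost 581
Among all 5 size-1 choices, {B} is lowest.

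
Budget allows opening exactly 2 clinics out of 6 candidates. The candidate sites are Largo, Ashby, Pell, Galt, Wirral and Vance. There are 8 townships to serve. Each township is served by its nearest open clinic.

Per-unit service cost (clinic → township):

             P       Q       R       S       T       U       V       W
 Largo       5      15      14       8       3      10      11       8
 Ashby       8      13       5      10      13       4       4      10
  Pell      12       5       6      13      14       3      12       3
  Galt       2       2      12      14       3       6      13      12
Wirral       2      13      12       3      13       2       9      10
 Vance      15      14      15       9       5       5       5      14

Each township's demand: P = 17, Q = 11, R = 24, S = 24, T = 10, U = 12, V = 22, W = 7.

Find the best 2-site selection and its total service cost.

With exactly 2 open, each township uses its cheapest among the chosen.
{Ashby, Galt}: P→Galt 2·17=34, Q→Galt 2·11=22, R→Ashby 5·24=120, S→Ashby 10·24=240, T→Galt 3·10=30, U→Ashby 4·12=48, V→Ashby 4·22=88, W→Ashby 10·7=70. Service cost 652.
{Pell, Wirral}: service cost 678
{Ashby, Wirral}: service cost 681
Among all 15 size-2 choices, {Ashby, Galt} is lowest.

Choose Ashby and Galt; total service cost 652.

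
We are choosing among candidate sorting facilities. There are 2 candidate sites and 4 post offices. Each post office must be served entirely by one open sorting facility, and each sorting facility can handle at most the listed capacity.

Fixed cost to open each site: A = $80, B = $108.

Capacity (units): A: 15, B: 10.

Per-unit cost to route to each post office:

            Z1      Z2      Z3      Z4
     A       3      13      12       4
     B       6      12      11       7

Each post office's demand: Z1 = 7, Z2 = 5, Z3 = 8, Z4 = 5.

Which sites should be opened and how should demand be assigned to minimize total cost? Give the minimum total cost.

Open {A, B}: Z1→A 3·7=21, Z2→B 12·5=60, Z3→A 12·8=96, Z4→B 7·5=35.
Loads: A carries 15/15, B carries 10/10. Service 212; fixed 188; total 400.

Minimum total cost: 400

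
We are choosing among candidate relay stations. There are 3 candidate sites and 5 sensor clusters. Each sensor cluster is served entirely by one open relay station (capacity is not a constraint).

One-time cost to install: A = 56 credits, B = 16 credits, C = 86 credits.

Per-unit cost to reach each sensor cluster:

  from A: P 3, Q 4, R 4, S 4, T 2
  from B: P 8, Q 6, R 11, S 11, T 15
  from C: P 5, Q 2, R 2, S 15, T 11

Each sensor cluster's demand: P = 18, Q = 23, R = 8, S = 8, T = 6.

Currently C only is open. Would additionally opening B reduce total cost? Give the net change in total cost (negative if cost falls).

Current service cost with {C}: 338.
Adding B: each sensor cluster re-picks its cheapest; new service cost 306, saving 32.
Extra fixed cost: 16. Net change = 16 − 32 = -16.
(Totals: 424 → 408.)

Yes — net change −16 (cost falls by 16).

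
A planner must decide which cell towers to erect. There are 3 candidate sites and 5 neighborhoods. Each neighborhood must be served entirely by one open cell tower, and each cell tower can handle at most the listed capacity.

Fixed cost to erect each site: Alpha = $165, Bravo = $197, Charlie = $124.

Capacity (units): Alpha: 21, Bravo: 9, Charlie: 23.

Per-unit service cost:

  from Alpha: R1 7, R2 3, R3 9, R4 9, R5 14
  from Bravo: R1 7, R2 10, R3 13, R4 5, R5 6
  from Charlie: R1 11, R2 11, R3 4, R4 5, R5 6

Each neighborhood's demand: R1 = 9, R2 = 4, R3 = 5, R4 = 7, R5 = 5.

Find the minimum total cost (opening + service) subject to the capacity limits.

Minimum total cost: 449

Open {Alpha, Charlie}: R1→Alpha 7·9=63, R2→Alpha 3·4=12, R3→Charlie 4·5=20, R4→Charlie 5·7=35, R5→Charlie 6·5=30.
Loads: Alpha carries 13/21, Charlie carries 17/23. Service 160; fixed 289; total 449.
Next best feasible plan costs 474.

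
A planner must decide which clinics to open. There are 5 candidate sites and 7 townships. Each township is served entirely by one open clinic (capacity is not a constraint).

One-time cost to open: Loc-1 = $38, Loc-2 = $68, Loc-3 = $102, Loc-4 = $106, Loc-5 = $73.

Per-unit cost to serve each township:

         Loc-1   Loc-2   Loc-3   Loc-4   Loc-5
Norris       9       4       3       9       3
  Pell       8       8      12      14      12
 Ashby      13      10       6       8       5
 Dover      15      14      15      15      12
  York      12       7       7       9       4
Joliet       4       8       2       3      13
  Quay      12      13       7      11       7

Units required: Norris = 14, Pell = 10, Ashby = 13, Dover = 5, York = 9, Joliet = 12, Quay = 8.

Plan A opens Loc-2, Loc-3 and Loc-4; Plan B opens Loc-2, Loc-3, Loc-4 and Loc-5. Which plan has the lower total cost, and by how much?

Plan A is cheaper by 23.

Plan A: {Loc-2, Loc-3, Loc-4}: Norris→Loc-3 3·14=42, Pell→Loc-2 8·10=80, Ashby→Loc-3 6·13=78, Dover→Loc-2 14·5=70, York→Loc-2 7·9=63, Joliet→Loc-3 2·12=24, Quay→Loc-3 7·8=56. Service 413; fixed 276; total 689.
Plan B: {Loc-2, Loc-3, Loc-4, Loc-5}: Norris→Loc-3 3·14=42, Pell→Loc-2 8·10=80, Ashby→Loc-5 5·13=65, Dover→Loc-5 12·5=60, York→Loc-5 4·9=36, Joliet→Loc-3 2·12=24, Quay→Loc-3 7·8=56. Service 363; fixed 349; total 712.
Difference: |689 − 712| = 23.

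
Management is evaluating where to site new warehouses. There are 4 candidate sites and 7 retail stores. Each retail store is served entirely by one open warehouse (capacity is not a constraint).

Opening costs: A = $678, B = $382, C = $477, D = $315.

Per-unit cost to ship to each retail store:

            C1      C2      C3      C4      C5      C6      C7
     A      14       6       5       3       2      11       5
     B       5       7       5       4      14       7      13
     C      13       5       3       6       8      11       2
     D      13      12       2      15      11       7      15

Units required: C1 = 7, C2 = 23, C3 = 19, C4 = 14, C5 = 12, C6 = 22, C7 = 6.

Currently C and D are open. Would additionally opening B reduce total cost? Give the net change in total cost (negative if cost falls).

Current service cost with {C, D}: 590.
Adding B: each retail store re-picks its cheapest; new service cost 506, saving 84.
Extra fixed cost: 382. Net change = 382 − 84 = 298.
(Totals: 1382 → 1680.)

No — net change +298 (cost rises by 298).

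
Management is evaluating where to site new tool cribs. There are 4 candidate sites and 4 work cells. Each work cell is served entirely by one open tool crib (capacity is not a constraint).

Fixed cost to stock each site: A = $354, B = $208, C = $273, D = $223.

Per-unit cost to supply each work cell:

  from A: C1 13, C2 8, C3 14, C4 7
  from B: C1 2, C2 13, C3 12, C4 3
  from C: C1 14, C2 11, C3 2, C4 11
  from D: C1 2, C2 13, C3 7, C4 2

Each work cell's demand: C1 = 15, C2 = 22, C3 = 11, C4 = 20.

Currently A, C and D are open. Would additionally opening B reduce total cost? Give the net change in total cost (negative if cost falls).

No — net change +208 (cost rises by 208).

Current service cost with {A, C, D}: 268.
Adding B: each work cell re-picks its cheapest; new service cost 268, saving 0.
Extra fixed cost: 208. Net change = 208 − 0 = 208.
(Totals: 1118 → 1326.)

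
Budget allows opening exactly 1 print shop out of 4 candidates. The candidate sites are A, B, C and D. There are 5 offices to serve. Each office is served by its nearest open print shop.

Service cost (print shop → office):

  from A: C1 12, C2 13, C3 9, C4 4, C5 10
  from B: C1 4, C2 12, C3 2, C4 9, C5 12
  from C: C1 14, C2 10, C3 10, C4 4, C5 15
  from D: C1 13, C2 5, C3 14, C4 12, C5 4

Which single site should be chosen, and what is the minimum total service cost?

With exactly 1 open, each office uses its cheapest among the chosen.
{B}: C1→B 4, C2→B 12, C3→B 2, C4→B 9, C5→B 12. Service cost 39.
{A}: service cost 48
{D}: service cost 48
Among all 4 size-1 choices, {B} is lowest.

Choose B only; total service cost 39.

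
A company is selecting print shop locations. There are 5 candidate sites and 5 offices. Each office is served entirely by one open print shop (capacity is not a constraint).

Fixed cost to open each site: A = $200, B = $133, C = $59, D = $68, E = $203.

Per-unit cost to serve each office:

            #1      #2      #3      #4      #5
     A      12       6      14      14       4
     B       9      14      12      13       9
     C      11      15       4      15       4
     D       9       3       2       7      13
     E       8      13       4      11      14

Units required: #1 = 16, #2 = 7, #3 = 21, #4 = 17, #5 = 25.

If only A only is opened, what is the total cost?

Total cost: 1066

Each office is assigned to its cheapest site among the open ones.
{A}: #1→A 12·16=192, #2→A 6·7=42, #3→A 14·21=294, #4→A 14·17=238, #5→A 4·25=100. Service 866; fixed 200; total 1066.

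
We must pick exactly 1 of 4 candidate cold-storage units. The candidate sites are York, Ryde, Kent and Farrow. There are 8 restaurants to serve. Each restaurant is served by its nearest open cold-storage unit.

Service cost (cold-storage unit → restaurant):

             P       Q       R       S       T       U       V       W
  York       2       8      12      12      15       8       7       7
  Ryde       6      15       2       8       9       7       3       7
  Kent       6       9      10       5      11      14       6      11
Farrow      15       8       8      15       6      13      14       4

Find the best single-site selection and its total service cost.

With exactly 1 open, each restaurant uses its cheapest among the chosen.
{Ryde}: P→Ryde 6, Q→Ryde 15, R→Ryde 2, S→Ryde 8, T→Ryde 9, U→Ryde 7, V→Ryde 3, W→Ryde 7. Service cost 57.
{York}: service cost 71
{Kent}: service cost 72
Among all 4 size-1 choices, {Ryde} is lowest.

Choose Ryde only; total service cost 57.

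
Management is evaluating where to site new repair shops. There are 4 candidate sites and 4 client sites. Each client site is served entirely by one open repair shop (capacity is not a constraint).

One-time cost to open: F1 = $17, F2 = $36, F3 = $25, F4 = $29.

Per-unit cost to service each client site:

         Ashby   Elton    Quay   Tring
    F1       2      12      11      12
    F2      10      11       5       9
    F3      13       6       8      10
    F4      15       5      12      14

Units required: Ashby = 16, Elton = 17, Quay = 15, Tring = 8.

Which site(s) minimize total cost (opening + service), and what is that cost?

Open F1, F2 and F4; minimum total cost 346.

For any fixed open set, each client site goes to its cheapest open site; total = fixed + service.
{F1, F2, F4}: Ashby→F1 2·16=32, Elton→F4 5·17=85, Quay→F2 5·15=75, Tring→F2 9·8=72. Service 264; fixed 82; total 346.
{F1, F2, F3}: Ashby→F1 2·16=32, Elton→F3 6·17=102, Quay→F2 5·15=75, Tring→F2 9·8=72. Service 281; fixed 78; total 359.
{F1, F2, F3, F4}: service 264 + fixed 107 = 371
{F1}: Ashby→F1 2·16=32, Elton→F1 12·17=204, Quay→F1 11·15=165, Tring→F1 12·8=96. Service 497; fixed 17; total 514.
No other subset beats 346.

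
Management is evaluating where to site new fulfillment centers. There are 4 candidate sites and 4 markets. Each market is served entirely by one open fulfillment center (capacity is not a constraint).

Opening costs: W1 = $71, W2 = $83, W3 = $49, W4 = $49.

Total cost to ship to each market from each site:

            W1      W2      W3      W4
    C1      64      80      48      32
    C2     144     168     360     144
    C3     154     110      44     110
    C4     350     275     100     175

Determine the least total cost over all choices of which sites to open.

For any fixed open set, each market goes to its cheapest open site; total = fixed + service.
{W3, W4}: C1→W4 32, C2→W4 144, C3→W3 44, C4→W3 100. Service 320; fixed 98; total 418.
{W1, W3}: service 336 + fixed 120 = 456
{W1, W3, W4}: service 320 + fixed 169 = 489
{W1, W2, W3, W4}: service 320 + fixed 252 = 572
No other subset beats 418.

Minimum total cost: 418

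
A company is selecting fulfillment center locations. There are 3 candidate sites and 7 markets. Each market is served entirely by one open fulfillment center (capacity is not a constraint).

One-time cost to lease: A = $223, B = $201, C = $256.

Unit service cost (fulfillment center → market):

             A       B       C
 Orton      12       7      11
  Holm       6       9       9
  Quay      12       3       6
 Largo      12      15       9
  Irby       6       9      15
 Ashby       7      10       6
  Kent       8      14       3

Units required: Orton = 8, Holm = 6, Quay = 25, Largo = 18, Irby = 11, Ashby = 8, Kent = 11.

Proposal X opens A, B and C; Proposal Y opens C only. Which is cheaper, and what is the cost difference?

Proposal X: {A, B, C}: Orton→B 7·8=56, Holm→A 6·6=36, Quay→B 3·25=75, Largo→C 9·18=162, Irby→A 6·11=66, Ashby→C 6·8=48, Kent→C 3·11=33. Service 476; fixed 680; total 1156.
Proposal Y: {C}: Orton→C 11·8=88, Holm→C 9·6=54, Quay→C 6·25=150, Largo→C 9·18=162, Irby→C 15·11=165, Ashby→C 6·8=48, Kent→C 3·11=33. Service 700; fixed 256; total 956.
Difference: |1156 − 956| = 200.

Proposal Y is cheaper by 200.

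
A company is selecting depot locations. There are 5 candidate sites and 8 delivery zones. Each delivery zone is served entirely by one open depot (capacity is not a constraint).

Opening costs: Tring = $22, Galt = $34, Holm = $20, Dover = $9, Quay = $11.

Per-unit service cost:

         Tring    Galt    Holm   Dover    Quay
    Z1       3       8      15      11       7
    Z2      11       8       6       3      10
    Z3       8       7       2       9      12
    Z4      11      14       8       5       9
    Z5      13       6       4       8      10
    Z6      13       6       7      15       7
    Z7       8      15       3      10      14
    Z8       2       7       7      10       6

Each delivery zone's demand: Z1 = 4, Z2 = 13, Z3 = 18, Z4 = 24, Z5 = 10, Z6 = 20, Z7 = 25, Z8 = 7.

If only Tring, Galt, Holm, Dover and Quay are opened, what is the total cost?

Total cost: 552

Each delivery zone is assigned to its cheapest site among the open ones.
{Tring, Galt, Holm, Dover, Quay}: Z1→Tring 3·4=12, Z2→Dover 3·13=39, Z3→Holm 2·18=36, Z4→Dover 5·24=120, Z5→Holm 4·10=40, Z6→Galt 6·20=120, Z7→Holm 3·25=75, Z8→Tring 2·7=14. Service 456; fixed 96; total 552.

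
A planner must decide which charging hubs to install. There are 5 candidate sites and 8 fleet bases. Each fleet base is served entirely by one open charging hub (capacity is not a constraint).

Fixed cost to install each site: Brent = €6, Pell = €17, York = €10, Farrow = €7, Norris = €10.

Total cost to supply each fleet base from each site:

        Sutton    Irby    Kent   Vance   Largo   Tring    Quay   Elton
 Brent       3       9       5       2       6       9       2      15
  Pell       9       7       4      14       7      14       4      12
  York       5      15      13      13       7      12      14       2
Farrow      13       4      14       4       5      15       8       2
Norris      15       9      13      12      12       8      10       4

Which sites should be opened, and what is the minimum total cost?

Open Brent and Farrow; minimum total cost 45.

For any fixed open set, each fleet base goes to its cheapest open site; total = fixed + service.
{Brent, Farrow}: Sutton→Brent 3, Irby→Farrow 4, Kent→Brent 5, Vance→Brent 2, Largo→Farrow 5, Tring→Brent 9, Quay→Brent 2, Elton→Farrow 2. Service 32; fixed 13; total 45.
{Brent, York}: service 38 + fixed 16 = 54
{Brent, Farrow, Norris}: Sutton→Brent 3, Irby→Farrow 4, Kent→Brent 5, Vance→Brent 2, Largo→Farrow 5, Tring→Norris 8, Quay→Brent 2, Elton→Farrow 2. Service 31; fixed 23; total 54.
{Brent, Pell, York, Farrow, Norris}: service 30 + fixed 50 = 80
No other subset beats 45.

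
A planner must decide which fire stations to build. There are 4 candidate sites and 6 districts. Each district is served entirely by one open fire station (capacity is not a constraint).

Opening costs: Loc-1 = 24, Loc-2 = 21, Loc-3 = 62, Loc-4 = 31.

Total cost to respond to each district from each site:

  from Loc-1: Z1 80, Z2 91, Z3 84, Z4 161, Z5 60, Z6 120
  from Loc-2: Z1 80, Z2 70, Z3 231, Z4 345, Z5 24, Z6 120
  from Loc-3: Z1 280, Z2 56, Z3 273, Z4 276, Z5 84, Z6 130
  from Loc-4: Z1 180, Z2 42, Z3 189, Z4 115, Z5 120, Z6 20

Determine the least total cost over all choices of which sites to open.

Minimum total cost: 441

For any fixed open set, each district goes to its cheapest open site; total = fixed + service.
{Loc-1, Loc-2, Loc-4}: Z1→Loc-1 80, Z2→Loc-4 42, Z3→Loc-1 84, Z4→Loc-4 115, Z5→Loc-2 24, Z6→Loc-4 20. Service 365; fixed 76; total 441.
{Loc-1, Loc-4}: service 401 + fixed 55 = 456
{Loc-1, Loc-2, Loc-3, Loc-4}: service 365 + fixed 138 = 503
{Loc-2}: Z1→Loc-2 80, Z2→Loc-2 70, Z3→Loc-2 231, Z4→Loc-2 345, Z5→Loc-2 24, Z6→Loc-2 120. Service 870; fixed 21; total 891.
No other subset beats 441.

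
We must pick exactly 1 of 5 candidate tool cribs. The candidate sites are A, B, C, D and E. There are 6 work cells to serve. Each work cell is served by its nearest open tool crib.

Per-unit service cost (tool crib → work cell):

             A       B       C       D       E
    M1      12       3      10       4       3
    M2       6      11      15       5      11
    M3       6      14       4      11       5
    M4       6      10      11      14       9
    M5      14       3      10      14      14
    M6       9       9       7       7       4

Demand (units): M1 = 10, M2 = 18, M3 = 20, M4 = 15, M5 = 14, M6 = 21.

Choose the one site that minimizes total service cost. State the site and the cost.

With exactly 1 open, each work cell uses its cheapest among the chosen.
{E}: M1→E 3·10=30, M2→E 11·18=198, M3→E 5·20=100, M4→E 9·15=135, M5→E 14·14=196, M6→E 4·21=84. Service cost 743.
{A}: service cost 823
{B}: service cost 889
Among all 5 size-1 choices, {E} is lowest.

Choose E only; total service cost 743.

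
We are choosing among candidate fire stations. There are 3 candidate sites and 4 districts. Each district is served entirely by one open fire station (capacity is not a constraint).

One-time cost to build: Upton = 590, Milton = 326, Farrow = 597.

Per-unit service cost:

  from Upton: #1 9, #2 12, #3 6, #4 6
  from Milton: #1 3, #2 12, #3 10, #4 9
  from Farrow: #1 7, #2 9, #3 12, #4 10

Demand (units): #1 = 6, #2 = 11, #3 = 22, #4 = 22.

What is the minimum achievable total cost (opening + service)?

Minimum total cost: 894

For any fixed open set, each district goes to its cheapest open site; total = fixed + service.
{Milton}: #1→Milton 3·6=18, #2→Milton 12·11=132, #3→Milton 10·22=220, #4→Milton 9·22=198. Service 568; fixed 326; total 894.
{Upton}: service 450 + fixed 590 = 1040
{Farrow}: service 625 + fixed 597 = 1222
{Upton, Milton, Farrow}: #1→Milton 3·6=18, #2→Farrow 9·11=99, #3→Upton 6·22=132, #4→Upton 6·22=132. Service 381; fixed 1513; total 1894.
(All 7 nonempty subsets were checked; Milton only is lowest.)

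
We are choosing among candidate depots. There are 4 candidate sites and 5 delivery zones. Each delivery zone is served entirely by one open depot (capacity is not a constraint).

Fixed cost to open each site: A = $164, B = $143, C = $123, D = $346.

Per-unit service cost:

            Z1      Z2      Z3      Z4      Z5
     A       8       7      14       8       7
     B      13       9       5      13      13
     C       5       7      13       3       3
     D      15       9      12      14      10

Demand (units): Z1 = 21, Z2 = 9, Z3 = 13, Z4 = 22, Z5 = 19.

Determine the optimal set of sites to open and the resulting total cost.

Open C only; minimum total cost 583.

For any fixed open set, each delivery zone goes to its cheapest open site; total = fixed + service.
{C}: Z1→C 5·21=105, Z2→C 7·9=63, Z3→C 13·13=169, Z4→C 3·22=66, Z5→C 3·19=57. Service 460; fixed 123; total 583.
{B, C}: Z1→C 5·21=105, Z2→C 7·9=63, Z3→B 5·13=65, Z4→C 3·22=66, Z5→C 3·19=57. Service 356; fixed 266; total 622.
{A, C}: Z1→C 5·21=105, Z2→A 7·9=63, Z3→C 13·13=169, Z4→C 3·22=66, Z5→C 3·19=57. Service 460; fixed 287; total 747.
{A, B, C, D}: Z1→C 5·21=105, Z2→A 7·9=63, Z3→B 5·13=65, Z4→C 3·22=66, Z5→C 3·19=57. Service 356; fixed 776; total 1132.
No other subset beats 583.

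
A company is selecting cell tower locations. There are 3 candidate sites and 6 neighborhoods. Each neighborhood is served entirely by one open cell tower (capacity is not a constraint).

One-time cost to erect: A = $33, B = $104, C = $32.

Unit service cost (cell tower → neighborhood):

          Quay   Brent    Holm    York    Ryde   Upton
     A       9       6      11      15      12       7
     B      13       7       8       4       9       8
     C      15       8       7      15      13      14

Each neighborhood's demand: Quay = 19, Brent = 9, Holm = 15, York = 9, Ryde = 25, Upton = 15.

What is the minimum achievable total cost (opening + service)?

Minimum total cost: 848

For any fixed open set, each neighborhood goes to its cheapest open site; total = fixed + service.
{A, B}: Quay→A 9·19=171, Brent→A 6·9=54, Holm→B 8·15=120, York→B 4·9=36, Ryde→B 9·25=225, Upton→A 7·15=105. Service 711; fixed 137; total 848.
{A, B, C}: Quay→A 9·19=171, Brent→A 6·9=54, Holm→C 7·15=105, York→B 4·9=36, Ryde→B 9·25=225, Upton→A 7·15=105. Service 696; fixed 169; total 865.
{B}: Quay→B 13·19=247, Brent→B 7·9=63, Holm→B 8·15=120, York→B 4·9=36, Ryde→B 9·25=225, Upton→B 8·15=120. Service 811; fixed 104; total 915.
{C}: service 1132 + fixed 32 = 1164
No other subset beats 848.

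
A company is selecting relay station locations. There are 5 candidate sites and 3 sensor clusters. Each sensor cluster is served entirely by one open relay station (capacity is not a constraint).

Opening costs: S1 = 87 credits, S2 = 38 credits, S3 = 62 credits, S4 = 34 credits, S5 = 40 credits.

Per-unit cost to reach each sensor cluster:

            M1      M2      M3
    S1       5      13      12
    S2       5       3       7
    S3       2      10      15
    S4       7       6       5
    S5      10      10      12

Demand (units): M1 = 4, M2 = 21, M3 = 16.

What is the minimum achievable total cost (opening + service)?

Minimum total cost: 233

For any fixed open set, each sensor cluster goes to its cheapest open site; total = fixed + service.
{S2}: M1→S2 5·4=20, M2→S2 3·21=63, M3→S2 7·16=112. Service 195; fixed 38; total 233.
{S2, S4}: service 163 + fixed 72 = 235
{S4}: service 234 + fixed 34 = 268
{S1, S2, S3, S4, S5}: M1→S3 2·4=8, M2→S2 3·21=63, M3→S4 5·16=80. Service 151; fixed 261; total 412.
No other subset beats 233.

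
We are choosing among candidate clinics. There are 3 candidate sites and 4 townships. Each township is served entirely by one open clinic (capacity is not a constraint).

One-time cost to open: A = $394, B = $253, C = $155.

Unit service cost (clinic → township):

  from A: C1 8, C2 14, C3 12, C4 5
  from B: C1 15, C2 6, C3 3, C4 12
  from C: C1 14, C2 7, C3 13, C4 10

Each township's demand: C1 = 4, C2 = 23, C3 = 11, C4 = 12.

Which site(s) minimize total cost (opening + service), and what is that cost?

For any fixed open set, each township goes to its cheapest open site; total = fixed + service.
{B}: C1→B 15·4=60, C2→B 6·23=138, C3→B 3·11=33, C4→B 12·12=144. Service 375; fixed 253; total 628.
{C}: C1→C 14·4=56, C2→C 7·23=161, C3→C 13·11=143, C4→C 10·12=120. Service 480; fixed 155; total 635.
{B, C}: service 347 + fixed 408 = 755
{A, B, C}: C1→A 8·4=32, C2→B 6·23=138, C3→B 3·11=33, C4→A 5·12=60. Service 263; fixed 802; total 1065.
No other subset beats 628.

Open B only; minimum total cost 628.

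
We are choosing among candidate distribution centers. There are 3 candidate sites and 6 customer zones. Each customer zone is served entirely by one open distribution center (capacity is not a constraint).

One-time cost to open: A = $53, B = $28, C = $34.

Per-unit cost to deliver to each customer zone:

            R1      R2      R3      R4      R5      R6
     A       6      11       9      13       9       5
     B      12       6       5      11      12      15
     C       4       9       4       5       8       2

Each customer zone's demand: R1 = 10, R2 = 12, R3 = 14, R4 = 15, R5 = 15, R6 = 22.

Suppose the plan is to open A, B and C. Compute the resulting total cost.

Each customer zone is assigned to its cheapest site among the open ones.
{A, B, C}: R1→C 4·10=40, R2→B 6·12=72, R3→C 4·14=56, R4→C 5·15=75, R5→C 8·15=120, R6→C 2·22=44. Service 407; fixed 115; total 522.

Total cost: 522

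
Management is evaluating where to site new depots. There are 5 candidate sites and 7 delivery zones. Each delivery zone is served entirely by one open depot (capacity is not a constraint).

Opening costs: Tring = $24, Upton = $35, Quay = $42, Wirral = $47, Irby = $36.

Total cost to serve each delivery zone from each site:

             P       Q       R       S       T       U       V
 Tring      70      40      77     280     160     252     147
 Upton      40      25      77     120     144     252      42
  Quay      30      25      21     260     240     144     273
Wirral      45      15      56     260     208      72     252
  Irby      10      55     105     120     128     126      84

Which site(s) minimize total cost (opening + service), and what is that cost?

Open Upton, Wirral and Irby; minimum total cost 561.

For any fixed open set, each delivery zone goes to its cheapest open site; total = fixed + service.
{Upton, Wirral, Irby}: P→Irby 10, Q→Wirral 15, R→Wirral 56, S→Upton 120, T→Irby 128, U→Wirral 72, V→Upton 42. Service 443; fixed 118; total 561.
{Upton, Quay, Wirral}: service 444 + fixed 124 = 568
{Upton, Quay, Wirral, Irby}: service 408 + fixed 160 = 568
{Tring, Upton, Quay, Wirral, Irby}: P→Irby 10, Q→Wirral 15, R→Quay 21, S→Upton 120, T→Irby 128, U→Wirral 72, V→Upton 42. Service 408; fixed 184; total 592.
No other subset beats 561.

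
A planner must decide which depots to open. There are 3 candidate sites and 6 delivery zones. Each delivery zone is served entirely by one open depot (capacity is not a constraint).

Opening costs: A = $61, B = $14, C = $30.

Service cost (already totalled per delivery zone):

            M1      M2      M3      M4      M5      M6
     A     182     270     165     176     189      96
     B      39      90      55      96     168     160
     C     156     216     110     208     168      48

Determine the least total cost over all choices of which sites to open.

Minimum total cost: 540

For any fixed open set, each delivery zone goes to its cheapest open site; total = fixed + service.
{B, C}: M1→B 39, M2→B 90, M3→B 55, M4→B 96, M5→B 168, M6→C 48. Service 496; fixed 44; total 540.
{A, B, C}: M1→B 39, M2→B 90, M3→B 55, M4→B 96, M5→B 168, M6→C 48. Service 496; fixed 105; total 601.
{A, B}: service 544 + fixed 75 = 619
{B}: service 608 + fixed 14 = 622
No other subset beats 540.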